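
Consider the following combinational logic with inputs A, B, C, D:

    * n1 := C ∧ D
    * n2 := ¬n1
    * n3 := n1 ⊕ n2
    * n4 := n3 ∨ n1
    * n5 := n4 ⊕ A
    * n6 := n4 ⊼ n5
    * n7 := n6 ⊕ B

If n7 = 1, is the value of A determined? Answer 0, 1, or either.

Both values of A occur among assignments with n7 = 1:
  A=0: A=0, B=1, C=0, D=0
  A=1: A=1, B=0, C=0, D=0

either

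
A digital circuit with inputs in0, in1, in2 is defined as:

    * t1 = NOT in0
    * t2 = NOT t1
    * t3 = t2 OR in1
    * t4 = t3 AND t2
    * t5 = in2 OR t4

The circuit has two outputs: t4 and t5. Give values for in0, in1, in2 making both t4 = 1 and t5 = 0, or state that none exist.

Across all 8 input combinations, none give both t4 = 1 and t5 = 0.

no solution exists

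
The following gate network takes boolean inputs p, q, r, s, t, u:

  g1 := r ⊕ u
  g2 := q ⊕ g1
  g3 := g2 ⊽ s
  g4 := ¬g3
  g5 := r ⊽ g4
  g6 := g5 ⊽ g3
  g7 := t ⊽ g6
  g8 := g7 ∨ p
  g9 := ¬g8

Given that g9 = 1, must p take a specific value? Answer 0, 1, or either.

0

g9 = ¬g8 must be 1, so g8 = 0.
Every assignment with g9 = 1 has p = 0; there are 28 such assignment(s).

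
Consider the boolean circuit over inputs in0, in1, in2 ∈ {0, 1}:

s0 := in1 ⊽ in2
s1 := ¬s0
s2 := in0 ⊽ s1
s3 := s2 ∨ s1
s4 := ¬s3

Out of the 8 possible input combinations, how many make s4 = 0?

s4 = ¬s3 must be 0, so s3 = 1.
s3 = s2 ∨ s1 must be 1, so at least one of s2, s1 is 1.
Enumerating the 8 input combinations, 7 give s4 = 0 and 1 give s4 = 1.

7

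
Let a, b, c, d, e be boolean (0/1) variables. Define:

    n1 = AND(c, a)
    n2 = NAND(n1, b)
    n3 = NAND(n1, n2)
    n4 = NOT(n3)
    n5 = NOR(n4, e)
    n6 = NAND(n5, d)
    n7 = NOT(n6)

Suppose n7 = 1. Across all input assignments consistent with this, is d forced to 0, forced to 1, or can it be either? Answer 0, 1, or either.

1

n7 = NOT(n6) must be 1, so n6 = 0.
n6 = NAND(n5, d) must be 0, so both n5 = 1 and d = 1.
Every assignment with n7 = 1 has d = 1; there are 7 such assignment(s).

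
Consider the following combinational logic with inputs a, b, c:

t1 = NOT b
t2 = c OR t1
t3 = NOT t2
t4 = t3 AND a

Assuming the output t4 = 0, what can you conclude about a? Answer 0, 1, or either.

either

Both values of a occur among assignments with t4 = 0:
  a=0: a=0, b=0, c=0
  a=1: a=1, b=0, c=0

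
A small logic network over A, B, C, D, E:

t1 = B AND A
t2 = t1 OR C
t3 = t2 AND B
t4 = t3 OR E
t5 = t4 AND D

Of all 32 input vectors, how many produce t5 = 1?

t5 = t4 AND D must be 1, so both t4 = 1 and D = 1.
t4 = t3 OR E must be 1, so at least one of t3, E is 1.
Enumerating the 32 input combinations, 11 give t5 = 1 and 21 give t5 = 0.

11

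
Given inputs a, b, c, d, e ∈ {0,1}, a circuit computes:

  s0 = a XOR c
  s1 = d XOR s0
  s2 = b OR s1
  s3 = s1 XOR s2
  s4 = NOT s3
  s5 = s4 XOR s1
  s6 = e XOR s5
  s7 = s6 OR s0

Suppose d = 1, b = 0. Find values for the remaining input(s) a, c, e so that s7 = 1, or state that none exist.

Check with d = 1, b = 0 and a=1, c=1, e=1:
s0 = a XOR c = 1 XOR 1 = 0
s1 = d XOR s0 = 1 XOR 0 = 1
s2 = b OR s1 = 0 OR 1 = 1
s3 = s1 XOR s2 = 1 XOR 1 = 0
s4 = NOT s3 = NOT 0 = 1
s5 = s4 XOR s1 = 1 XOR 1 = 0
s6 = e XOR s5 = 1 XOR 0 = 1
s7 = s6 OR s0 = 1 OR 0 = 1
So s7 = 1.

a=1, c=1, e=1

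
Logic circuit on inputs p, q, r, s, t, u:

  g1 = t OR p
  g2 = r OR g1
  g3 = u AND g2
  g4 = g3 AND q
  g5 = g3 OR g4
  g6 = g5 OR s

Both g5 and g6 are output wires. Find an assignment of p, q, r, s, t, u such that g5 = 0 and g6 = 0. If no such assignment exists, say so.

p=1 q=1 r=0 s=0 t=0 u=0

Check with p=1 q=1 r=0 s=0 t=0 u=0:
g1 = t OR p = 0 OR 1 = 1
g2 = r OR g1 = 0 OR 1 = 1
g3 = u AND g2 = 0 AND 1 = 0
g4 = g3 AND q = 0 AND 1 = 0
g5 = g3 OR g4 = 0 OR 0 = 0
g6 = g5 OR s = 0 OR 0 = 0
So g5 = 0 and g6 = 0.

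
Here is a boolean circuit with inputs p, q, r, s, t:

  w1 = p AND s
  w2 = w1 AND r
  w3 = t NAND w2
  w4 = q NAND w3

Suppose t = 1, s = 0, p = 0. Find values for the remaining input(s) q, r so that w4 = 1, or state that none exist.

Check with t = 1, s = 0, p = 0 and q=0, r=1:
w1 = p AND s = 0 AND 0 = 0
w2 = w1 AND r = 0 AND 1 = 0
w3 = t NAND w2 = 1 NAND 0 = 1
w4 = q NAND w3 = 0 NAND 1 = 1
So w4 = 1.

q=0 r=1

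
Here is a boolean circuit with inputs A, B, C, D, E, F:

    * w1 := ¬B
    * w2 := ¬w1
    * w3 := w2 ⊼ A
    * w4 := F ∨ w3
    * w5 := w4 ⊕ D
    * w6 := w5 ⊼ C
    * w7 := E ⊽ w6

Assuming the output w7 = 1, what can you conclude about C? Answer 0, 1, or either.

w7 = E ⊽ w6 must be 1, so both E = 0 and w6 = 0.
Every assignment with w7 = 1 has C = 1; there are 8 such assignment(s).

1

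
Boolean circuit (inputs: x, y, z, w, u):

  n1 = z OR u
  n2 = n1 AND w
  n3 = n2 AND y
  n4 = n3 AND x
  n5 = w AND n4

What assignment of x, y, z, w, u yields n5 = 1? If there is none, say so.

x=1 y=1 z=0 w=1 u=1

n5 = w AND n4 must be 1, so both w = 1 and n4 = 1.
n4 = n3 AND x must be 1, so both n3 = 1 and x = 1.
n3 = n2 AND y must be 1, so both n2 = 1 and y = 1.
Check with x=1 y=1 z=0 w=1 u=1:
n1 = z OR u = 0 OR 1 = 1
n2 = n1 AND w = 1 AND 1 = 1
n3 = n2 AND y = 1 AND 1 = 1
n4 = n3 AND x = 1 AND 1 = 1
n5 = w AND n4 = 1 AND 1 = 1
So n5 = 1 as required.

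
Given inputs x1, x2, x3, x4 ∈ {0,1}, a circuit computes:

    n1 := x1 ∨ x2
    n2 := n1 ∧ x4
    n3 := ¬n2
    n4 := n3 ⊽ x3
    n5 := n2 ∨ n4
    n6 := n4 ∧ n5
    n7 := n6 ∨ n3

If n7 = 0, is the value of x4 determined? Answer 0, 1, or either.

1

n7 = n6 ∨ n3 must be 0, so both n6 = 0 and n3 = 0.
n6 = n4 ∧ n5 must be 0, so at least one of n4, n5 is 0.
n3 = ¬n2 must be 0, so n2 = 1.
Every assignment with n7 = 0 has x4 = 1; there are 3 such assignment(s).
  x1=0, x2=1, x3=1, x4=1
  x1=1, x2=0, x3=1, x4=1
  x1=1, x2=1, x3=1, x4=1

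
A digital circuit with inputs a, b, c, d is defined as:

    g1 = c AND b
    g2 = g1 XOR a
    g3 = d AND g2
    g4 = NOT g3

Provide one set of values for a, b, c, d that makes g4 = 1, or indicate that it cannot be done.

a=0 b=0 c=0 d=1

g4 = NOT g3 must be 1, so g3 = 0.
g3 = d AND g2 must be 0, so at least one of d, g2 is 0.
Check with a=0 b=0 c=0 d=1:
g1 = c AND b = 0 AND 0 = 0
g2 = g1 XOR a = 0 XOR 0 = 0
g3 = d AND g2 = 1 AND 0 = 0
g4 = NOT g3 = NOT 0 = 1
So g4 = 1 as required.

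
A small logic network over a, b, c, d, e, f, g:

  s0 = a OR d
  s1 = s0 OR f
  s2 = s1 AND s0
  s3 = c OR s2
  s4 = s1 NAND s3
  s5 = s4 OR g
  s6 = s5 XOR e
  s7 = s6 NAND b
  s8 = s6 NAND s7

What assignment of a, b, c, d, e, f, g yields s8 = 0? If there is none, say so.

a=1 b=0 c=0 d=0 e=1 f=0 g=0

Check with a=1 b=0 c=0 d=0 e=1 f=0 g=0:
s0 = a OR d = 1 OR 0 = 1
s1 = s0 OR f = 1 OR 0 = 1
s2 = s1 AND s0 = 1 AND 1 = 1
s3 = c OR s2 = 0 OR 1 = 1
s4 = s1 NAND s3 = 1 NAND 1 = 0
s5 = s4 OR g = 0 OR 0 = 0
s6 = s5 XOR e = 0 XOR 1 = 1
s7 = s6 NAND b = 1 NAND 0 = 1
s8 = s6 NAND s7 = 1 NAND 1 = 0
So s8 = 0 as required.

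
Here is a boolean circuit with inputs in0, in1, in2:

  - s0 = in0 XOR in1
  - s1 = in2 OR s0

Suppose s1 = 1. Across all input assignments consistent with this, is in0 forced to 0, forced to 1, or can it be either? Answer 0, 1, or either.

Both values of in0 occur among assignments with s1 = 1:
  in0=0: in0=0, in1=0, in2=1
  in0=1: in0=1, in1=0, in2=0

either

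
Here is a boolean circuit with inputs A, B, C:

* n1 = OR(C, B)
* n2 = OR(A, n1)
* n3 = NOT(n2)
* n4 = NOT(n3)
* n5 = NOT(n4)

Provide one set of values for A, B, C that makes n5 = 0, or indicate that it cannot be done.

A=1, B=1, C=1

n5 = NOT(n4) must be 0, so n4 = 1.
n4 = NOT(n3) must be 1, so n3 = 0.
Check with A=1, B=1, C=1:
n1 = OR(C, B) = OR(1, 1) = 1
n2 = OR(A, n1) = OR(1, 1) = 1
n3 = NOT(n2) = NOT 1 = 0
n4 = NOT(n3) = NOT 0 = 1
n5 = NOT(n4) = NOT 1 = 0
So n5 = 0 as required.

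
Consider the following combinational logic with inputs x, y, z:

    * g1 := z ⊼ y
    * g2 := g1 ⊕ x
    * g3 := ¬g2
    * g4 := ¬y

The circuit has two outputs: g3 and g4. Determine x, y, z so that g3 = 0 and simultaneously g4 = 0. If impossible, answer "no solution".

Check with x=1 y=1 z=1:
g1 = z ⊼ y = 1 ⊼ 1 = 0
g2 = g1 ⊕ x = 0 ⊕ 1 = 1
g3 = ¬g2 = ¬1 = 0
g4 = ¬y = ¬1 = 0
So g3 = 0 and g4 = 0.

x=1 y=1 z=1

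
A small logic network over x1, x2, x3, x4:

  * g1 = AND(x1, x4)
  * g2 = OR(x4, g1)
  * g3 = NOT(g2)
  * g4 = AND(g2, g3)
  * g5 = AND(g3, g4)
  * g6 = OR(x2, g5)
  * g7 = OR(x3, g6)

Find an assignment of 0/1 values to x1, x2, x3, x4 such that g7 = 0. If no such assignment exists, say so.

Check with x1=1, x2=0, x3=0, x4=0:
g1 = AND(x1, x4) = AND(1, 0) = 0
g2 = OR(x4, g1) = OR(0, 0) = 0
g3 = NOT(g2) = NOT 0 = 1
g4 = AND(g2, g3) = AND(0, 1) = 0
g5 = AND(g3, g4) = AND(1, 0) = 0
g6 = OR(x2, g5) = OR(0, 0) = 0
g7 = OR(x3, g6) = OR(0, 0) = 0
So g7 = 0 as required.

x1=1, x2=0, x3=0, x4=0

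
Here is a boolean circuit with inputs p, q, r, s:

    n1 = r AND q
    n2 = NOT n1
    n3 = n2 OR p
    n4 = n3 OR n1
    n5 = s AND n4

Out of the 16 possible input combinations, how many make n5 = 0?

8

n5 = s AND n4 must be 0, so at least one of s, n4 is 0.
Enumerating the 16 input combinations, 8 give n5 = 0 and 8 give n5 = 1.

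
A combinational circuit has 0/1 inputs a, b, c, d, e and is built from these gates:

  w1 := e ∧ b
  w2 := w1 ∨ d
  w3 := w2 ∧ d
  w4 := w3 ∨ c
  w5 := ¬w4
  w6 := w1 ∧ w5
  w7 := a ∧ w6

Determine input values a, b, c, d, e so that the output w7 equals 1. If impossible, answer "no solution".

w7 = a ∧ w6 must be 1, so both a = 1 and w6 = 1.
w6 = w1 ∧ w5 must be 1, so both w1 = 1 and w5 = 1.
Check with a=1, b=1, c=0, d=0, e=1:
w1 = e ∧ b = 1 ∧ 1 = 1
w2 = w1 ∨ d = 1 ∨ 0 = 1
w3 = w2 ∧ d = 1 ∧ 0 = 0
w4 = w3 ∨ c = 0 ∨ 0 = 0
w5 = ¬w4 = ¬0 = 1
w6 = w1 ∧ w5 = 1 ∧ 1 = 1
w7 = a ∧ w6 = 1 ∧ 1 = 1
So w7 = 1 as required.

a=1, b=1, c=0, d=0, e=1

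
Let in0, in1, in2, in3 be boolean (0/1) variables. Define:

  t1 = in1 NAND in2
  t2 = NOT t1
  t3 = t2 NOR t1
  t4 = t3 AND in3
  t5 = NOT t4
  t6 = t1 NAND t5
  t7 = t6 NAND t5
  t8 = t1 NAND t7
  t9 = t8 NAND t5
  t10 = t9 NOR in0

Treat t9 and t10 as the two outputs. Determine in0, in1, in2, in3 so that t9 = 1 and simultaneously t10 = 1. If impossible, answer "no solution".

no solution exists

Across all 16 input combinations, none give both t9 = 1 and t10 = 1.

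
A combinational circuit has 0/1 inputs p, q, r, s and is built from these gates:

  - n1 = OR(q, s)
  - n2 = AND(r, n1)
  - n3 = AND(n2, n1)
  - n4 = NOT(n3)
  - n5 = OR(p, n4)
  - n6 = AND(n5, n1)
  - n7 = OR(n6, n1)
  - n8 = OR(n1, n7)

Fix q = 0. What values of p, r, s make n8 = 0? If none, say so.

n8 = OR(n1, n7) must be 0, so both n1 = 0 and n7 = 0.
Check with q = 0 and p=1, r=1, s=0:
n1 = OR(q, s) = OR(0, 0) = 0
n2 = AND(r, n1) = AND(1, 0) = 0
n3 = AND(n2, n1) = AND(0, 0) = 0
n4 = NOT(n3) = NOT 0 = 1
n5 = OR(p, n4) = OR(1, 1) = 1
n6 = AND(n5, n1) = AND(1, 0) = 0
n7 = OR(n6, n1) = OR(0, 0) = 0
n8 = OR(n1, n7) = OR(0, 0) = 0
So n8 = 0.

p=1 r=1 s=0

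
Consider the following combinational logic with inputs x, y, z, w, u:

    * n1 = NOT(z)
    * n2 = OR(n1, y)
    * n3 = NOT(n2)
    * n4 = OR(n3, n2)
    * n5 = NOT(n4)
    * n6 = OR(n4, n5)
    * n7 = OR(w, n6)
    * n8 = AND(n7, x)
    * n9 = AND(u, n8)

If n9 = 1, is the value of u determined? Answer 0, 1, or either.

1

n9 = AND(u, n8) must be 1, so both u = 1 and n8 = 1.
n8 = AND(n7, x) must be 1, so both n7 = 1 and x = 1.
n7 = OR(w, n6) must be 1, so at least one of w, n6 is 1.
Every assignment with n9 = 1 has u = 1; there are 8 such assignment(s).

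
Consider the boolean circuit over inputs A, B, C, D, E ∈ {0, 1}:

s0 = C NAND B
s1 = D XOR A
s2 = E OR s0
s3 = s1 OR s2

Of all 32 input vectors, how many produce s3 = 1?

30

s3 = s1 OR s2 must be 1, so at least one of s1, s2 is 1.
Enumerating the 32 input combinations, 30 give s3 = 1 and 2 give s3 = 0.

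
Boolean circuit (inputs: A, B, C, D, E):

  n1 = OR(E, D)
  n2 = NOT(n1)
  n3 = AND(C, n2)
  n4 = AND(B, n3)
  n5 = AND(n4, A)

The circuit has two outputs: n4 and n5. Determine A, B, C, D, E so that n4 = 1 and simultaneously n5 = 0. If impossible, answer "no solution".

A=0, B=1, C=1, D=0, E=0

Check with A=0, B=1, C=1, D=0, E=0:
n1 = OR(E, D) = OR(0, 0) = 0
n2 = NOT(n1) = NOT 0 = 1
n3 = AND(C, n2) = AND(1, 1) = 1
n4 = AND(B, n3) = AND(1, 1) = 1
n5 = AND(n4, A) = AND(1, 0) = 0
So n4 = 1 and n5 = 0.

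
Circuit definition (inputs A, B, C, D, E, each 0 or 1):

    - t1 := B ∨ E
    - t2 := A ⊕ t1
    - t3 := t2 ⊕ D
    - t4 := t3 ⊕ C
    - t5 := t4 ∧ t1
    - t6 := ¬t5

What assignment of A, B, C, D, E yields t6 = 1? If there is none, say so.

Check with A=0, B=1, C=0, D=1, E=0:
t1 = B ∨ E = 1 ∨ 0 = 1
t2 = A ⊕ t1 = 0 ⊕ 1 = 1
t3 = t2 ⊕ D = 1 ⊕ 1 = 0
t4 = t3 ⊕ C = 0 ⊕ 0 = 0
t5 = t4 ∧ t1 = 0 ∧ 1 = 0
t6 = ¬t5 = ¬0 = 1
So t6 = 1 as required.

A=0, B=1, C=0, D=1, E=0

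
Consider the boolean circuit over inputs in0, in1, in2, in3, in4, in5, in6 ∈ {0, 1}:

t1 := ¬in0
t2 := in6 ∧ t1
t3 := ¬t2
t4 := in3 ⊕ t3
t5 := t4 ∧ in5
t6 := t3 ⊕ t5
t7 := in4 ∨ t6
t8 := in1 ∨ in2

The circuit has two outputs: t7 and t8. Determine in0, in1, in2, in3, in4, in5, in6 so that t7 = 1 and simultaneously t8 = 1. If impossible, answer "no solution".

in0=1, in1=1, in2=0, in3=0, in4=1, in5=0, in6=1

Check with in0=1, in1=1, in2=0, in3=0, in4=1, in5=0, in6=1:
t1 = ¬in0 = ¬1 = 0
t2 = in6 ∧ t1 = 1 ∧ 0 = 0
t3 = ¬t2 = ¬0 = 1
t4 = in3 ⊕ t3 = 0 ⊕ 1 = 1
t5 = t4 ∧ in5 = 1 ∧ 0 = 0
t6 = t3 ⊕ t5 = 1 ⊕ 0 = 1
t7 = in4 ∨ t6 = 1 ∨ 1 = 1
t8 = in1 ∨ in2 = 1 ∨ 0 = 1
So t7 = 1 and t8 = 1.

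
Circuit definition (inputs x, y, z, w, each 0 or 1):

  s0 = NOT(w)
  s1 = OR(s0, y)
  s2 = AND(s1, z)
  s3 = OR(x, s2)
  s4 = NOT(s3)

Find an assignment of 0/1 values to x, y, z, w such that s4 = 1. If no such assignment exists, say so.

s4 = NOT(s3) must be 1, so s3 = 0.
Check with x=0, y=0, z=1, w=1:
s0 = NOT(w) = NOT 1 = 0
s1 = OR(s0, y) = OR(0, 0) = 0
s2 = AND(s1, z) = AND(0, 1) = 0
s3 = OR(x, s2) = OR(0, 0) = 0
s4 = NOT(s3) = NOT 0 = 1
So s4 = 1 as required.

x=0, y=0, z=1, w=1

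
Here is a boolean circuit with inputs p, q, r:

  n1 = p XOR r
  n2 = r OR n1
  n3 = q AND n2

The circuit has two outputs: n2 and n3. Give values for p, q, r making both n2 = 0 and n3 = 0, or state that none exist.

Check with p=0, q=1, r=0:
n1 = p XOR r = 0 XOR 0 = 0
n2 = r OR n1 = 0 OR 0 = 0
n3 = q AND n2 = 1 AND 0 = 0
So n2 = 0 and n3 = 0.

p=0, q=1, r=0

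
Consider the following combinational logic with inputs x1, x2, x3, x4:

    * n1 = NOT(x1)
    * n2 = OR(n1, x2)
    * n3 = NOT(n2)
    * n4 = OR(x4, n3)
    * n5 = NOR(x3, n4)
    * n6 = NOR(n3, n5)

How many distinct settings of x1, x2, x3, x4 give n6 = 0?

n6 = NOR(n3, n5) must be 0, so at least one of n3, n5 is 1.
Enumerating the 16 input combinations, 7 give n6 = 0 and 9 give n6 = 1.

7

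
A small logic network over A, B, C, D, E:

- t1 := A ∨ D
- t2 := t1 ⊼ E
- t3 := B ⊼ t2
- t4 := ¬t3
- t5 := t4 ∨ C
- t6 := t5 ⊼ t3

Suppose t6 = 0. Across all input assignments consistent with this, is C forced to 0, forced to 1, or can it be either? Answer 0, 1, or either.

1

t6 = t5 ⊼ t3 must be 0, so both t5 = 1 and t3 = 1.
t5 = t4 ∨ C must be 1, so at least one of t4, C is 1.
t3 = B ⊼ t2 must be 1, so at least one of B, t2 is 0.
Every assignment with t6 = 0 has C = 1; there are 11 such assignment(s).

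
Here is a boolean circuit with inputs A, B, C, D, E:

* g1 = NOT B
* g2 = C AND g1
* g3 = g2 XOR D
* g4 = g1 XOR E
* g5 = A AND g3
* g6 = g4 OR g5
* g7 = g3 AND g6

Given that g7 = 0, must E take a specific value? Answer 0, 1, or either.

Both values of E occur among assignments with g7 = 0:
  E=0: A=0, B=0, C=0, D=0, E=0
  E=1: A=0, B=0, C=0, D=0, E=1

either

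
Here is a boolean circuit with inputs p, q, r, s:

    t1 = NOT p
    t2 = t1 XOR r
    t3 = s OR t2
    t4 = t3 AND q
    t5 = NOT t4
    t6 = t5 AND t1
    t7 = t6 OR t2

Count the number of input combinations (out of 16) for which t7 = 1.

t7 = t6 OR t2 must be 1, so at least one of t6, t2 is 1.
Enumerating the 16 input combinations, 11 give t7 = 1 and 5 give t7 = 0.

11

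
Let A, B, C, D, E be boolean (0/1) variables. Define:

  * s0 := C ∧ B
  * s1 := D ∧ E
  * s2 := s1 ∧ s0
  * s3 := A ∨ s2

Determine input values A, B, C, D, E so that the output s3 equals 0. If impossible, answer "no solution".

s3 = A ∨ s2 must be 0, so both A = 0 and s2 = 0.
Check with A=0, B=0, C=1, D=1, E=0:
s0 = C ∧ B = 1 ∧ 0 = 0
s1 = D ∧ E = 1 ∧ 0 = 0
s2 = s1 ∧ s0 = 0 ∧ 0 = 0
s3 = A ∨ s2 = 0 ∨ 0 = 0
So s3 = 0 as required.

A=0, B=0, C=1, D=1, E=0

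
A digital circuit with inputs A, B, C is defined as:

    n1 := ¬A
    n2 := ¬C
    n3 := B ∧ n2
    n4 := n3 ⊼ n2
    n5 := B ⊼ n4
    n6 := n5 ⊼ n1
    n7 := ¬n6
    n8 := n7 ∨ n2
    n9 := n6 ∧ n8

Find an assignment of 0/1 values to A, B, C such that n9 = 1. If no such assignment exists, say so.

n9 = n6 ∧ n8 must be 1, so both n6 = 1 and n8 = 1.
n6 = n5 ⊼ n1 must be 1, so at least one of n5, n1 is 0.
Check with A=1 B=0 C=0:
n1 = ¬A = ¬1 = 0
n2 = ¬C = ¬0 = 1
n3 = B ∧ n2 = 0 ∧ 1 = 0
n4 = n3 ⊼ n2 = 0 ⊼ 1 = 1
n5 = B ⊼ n4 = 0 ⊼ 1 = 1
n6 = n5 ⊼ n1 = 1 ⊼ 0 = 1
n7 = ¬n6 = ¬1 = 0
n8 = n7 ∨ n2 = 0 ∨ 1 = 1
n9 = n6 ∧ n8 = 1 ∧ 1 = 1
So n9 = 1 as required.

A=1 B=0 C=0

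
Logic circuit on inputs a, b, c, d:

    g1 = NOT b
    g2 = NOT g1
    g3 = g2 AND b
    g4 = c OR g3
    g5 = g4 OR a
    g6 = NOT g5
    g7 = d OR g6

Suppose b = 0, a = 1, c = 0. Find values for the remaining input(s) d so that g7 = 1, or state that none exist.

Check with b = 0, a = 1, c = 0 and d=1:
g1 = NOT b = NOT 0 = 1
g2 = NOT g1 = NOT 1 = 0
g3 = g2 AND b = 0 AND 0 = 0
g4 = c OR g3 = 0 OR 0 = 0
g5 = g4 OR a = 0 OR 1 = 1
g6 = NOT g5 = NOT 1 = 0
g7 = d OR g6 = 1 OR 0 = 1
So g7 = 1.

d=1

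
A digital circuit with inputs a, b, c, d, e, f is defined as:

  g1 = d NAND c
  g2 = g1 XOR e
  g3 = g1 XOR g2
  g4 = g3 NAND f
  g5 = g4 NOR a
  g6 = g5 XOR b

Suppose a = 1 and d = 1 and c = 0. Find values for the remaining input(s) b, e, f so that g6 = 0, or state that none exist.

b=0, e=1, f=1

Check with a = 1 and d = 1 and c = 0 and b=0, e=1, f=1:
g1 = d NAND c = 1 NAND 0 = 1
g2 = g1 XOR e = 1 XOR 1 = 0
g3 = g1 XOR g2 = 1 XOR 0 = 1
g4 = g3 NAND f = 1 NAND 1 = 0
g5 = g4 NOR a = 0 NOR 1 = 0
g6 = g5 XOR b = 0 XOR 0 = 0
So g6 = 0.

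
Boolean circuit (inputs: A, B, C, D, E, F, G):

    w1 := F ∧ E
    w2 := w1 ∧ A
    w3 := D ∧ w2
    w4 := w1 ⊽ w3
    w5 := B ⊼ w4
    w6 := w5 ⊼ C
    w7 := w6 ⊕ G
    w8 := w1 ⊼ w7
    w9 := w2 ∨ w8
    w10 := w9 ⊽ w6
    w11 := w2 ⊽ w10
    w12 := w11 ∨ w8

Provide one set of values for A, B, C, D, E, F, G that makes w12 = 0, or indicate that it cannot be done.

A=1 B=0 C=1 D=0 E=1 F=1 G=1

w12 = w11 ∨ w8 must be 0, so both w11 = 0 and w8 = 0.
Check with A=1 B=0 C=1 D=0 E=1 F=1 G=1:
w1 = F ∧ E = 1 ∧ 1 = 1
w2 = w1 ∧ A = 1 ∧ 1 = 1
w3 = D ∧ w2 = 0 ∧ 1 = 0
w4 = w1 ⊽ w3 = 1 ⊽ 0 = 0
w5 = B ⊼ w4 = 0 ⊼ 0 = 1
w6 = w5 ⊼ C = 1 ⊼ 1 = 0
w7 = w6 ⊕ G = 0 ⊕ 1 = 1
w8 = w1 ⊼ w7 = 1 ⊼ 1 = 0
w9 = w2 ∨ w8 = 1 ∨ 0 = 1
w10 = w9 ⊽ w6 = 1 ⊽ 0 = 0
w11 = w2 ⊽ w10 = 1 ⊽ 0 = 0
w12 = w11 ∨ w8 = 0 ∨ 0 = 0
So w12 = 0 as required.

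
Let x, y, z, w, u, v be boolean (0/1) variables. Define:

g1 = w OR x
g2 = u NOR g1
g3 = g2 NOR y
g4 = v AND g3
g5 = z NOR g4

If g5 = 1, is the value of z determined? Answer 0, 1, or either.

g5 = z NOR g4 must be 1, so both z = 0 and g4 = 0.
Every assignment with g5 = 1 has z = 0; there are 25 such assignment(s).

0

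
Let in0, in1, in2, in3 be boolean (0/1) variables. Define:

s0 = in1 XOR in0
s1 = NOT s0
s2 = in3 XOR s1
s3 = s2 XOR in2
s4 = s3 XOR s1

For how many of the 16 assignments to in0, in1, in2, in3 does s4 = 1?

s4 = s3 XOR s1 must be 1, so s3 and s1 differ.
Enumerating the 16 input combinations, 8 give s4 = 1 and 8 give s4 = 0.

8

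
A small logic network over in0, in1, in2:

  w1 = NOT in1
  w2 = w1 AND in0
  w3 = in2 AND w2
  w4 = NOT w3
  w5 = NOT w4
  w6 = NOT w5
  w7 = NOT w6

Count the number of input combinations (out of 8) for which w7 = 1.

1

w7 = NOT w6 must be 1, so w6 = 0.
w6 = NOT w5 must be 0, so w5 = 1.
w5 = NOT w4 must be 1, so w4 = 0.
Satisfying assignments:
  in0=1, in1=0, in2=1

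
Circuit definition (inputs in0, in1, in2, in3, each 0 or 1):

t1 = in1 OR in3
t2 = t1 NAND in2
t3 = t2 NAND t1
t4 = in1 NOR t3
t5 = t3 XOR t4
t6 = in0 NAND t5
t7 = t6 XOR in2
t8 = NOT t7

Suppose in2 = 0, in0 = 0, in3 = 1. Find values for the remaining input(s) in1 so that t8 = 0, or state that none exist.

Check with in2 = 0, in0 = 0, in3 = 1 and in1=0:
t1 = in1 OR in3 = 0 OR 1 = 1
t2 = t1 NAND in2 = 1 NAND 0 = 1
t3 = t2 NAND t1 = 1 NAND 1 = 0
t4 = in1 NOR t3 = 0 NOR 0 = 1
t5 = t3 XOR t4 = 0 XOR 1 = 1
t6 = in0 NAND t5 = 0 NAND 1 = 1
t7 = t6 XOR in2 = 1 XOR 0 = 1
t8 = NOT t7 = NOT 1 = 0
So t8 = 0.

in1=0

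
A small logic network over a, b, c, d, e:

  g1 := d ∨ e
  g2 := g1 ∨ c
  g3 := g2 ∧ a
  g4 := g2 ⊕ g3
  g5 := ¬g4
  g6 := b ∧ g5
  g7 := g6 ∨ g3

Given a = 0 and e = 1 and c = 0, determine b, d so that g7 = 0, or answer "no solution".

b=0, d=0

g7 = g6 ∨ g3 must be 0, so both g6 = 0 and g3 = 0.
g6 = b ∧ g5 must be 0, so at least one of b, g5 is 0.
Check with a = 0 and e = 1 and c = 0 and b=0, d=0:
g1 = d ∨ e = 0 ∨ 1 = 1
g2 = g1 ∨ c = 1 ∨ 0 = 1
g3 = g2 ∧ a = 1 ∧ 0 = 0
g4 = g2 ⊕ g3 = 1 ⊕ 0 = 1
g5 = ¬g4 = ¬1 = 0
g6 = b ∧ g5 = 0 ∧ 0 = 0
g7 = g6 ∨ g3 = 0 ∨ 0 = 0
So g7 = 0.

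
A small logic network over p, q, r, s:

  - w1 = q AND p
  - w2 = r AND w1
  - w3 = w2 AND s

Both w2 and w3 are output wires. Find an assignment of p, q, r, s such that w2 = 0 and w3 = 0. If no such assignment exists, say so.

Check with p=1 q=1 r=0 s=0:
w1 = q AND p = 1 AND 1 = 1
w2 = r AND w1 = 0 AND 1 = 0
w3 = w2 AND s = 0 AND 0 = 0
So w2 = 0 and w3 = 0.

p=1 q=1 r=0 s=0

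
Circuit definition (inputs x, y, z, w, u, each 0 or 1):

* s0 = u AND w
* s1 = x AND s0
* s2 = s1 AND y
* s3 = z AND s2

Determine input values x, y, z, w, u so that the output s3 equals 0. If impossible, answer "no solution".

s3 = z AND s2 must be 0, so at least one of z, s2 is 0.
Check with x=1 y=0 z=1 w=0 u=1:
s0 = u AND w = 1 AND 0 = 0
s1 = x AND s0 = 1 AND 0 = 0
s2 = s1 AND y = 0 AND 0 = 0
s3 = z AND s2 = 1 AND 0 = 0
So s3 = 0 as required.

x=1 y=0 z=1 w=0 u=1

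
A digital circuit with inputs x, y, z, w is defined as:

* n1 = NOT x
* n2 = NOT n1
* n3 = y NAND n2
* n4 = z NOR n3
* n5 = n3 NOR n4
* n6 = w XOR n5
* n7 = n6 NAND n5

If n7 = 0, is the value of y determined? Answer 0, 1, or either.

1

n7 = n6 NAND n5 must be 0, so both n6 = 1 and n5 = 1.
n6 = w XOR n5 must be 1, so w and n5 differ.
Every assignment with n7 = 0 has y = 1; there are 1 such assignment(s).
  x=1, y=1, z=1, w=0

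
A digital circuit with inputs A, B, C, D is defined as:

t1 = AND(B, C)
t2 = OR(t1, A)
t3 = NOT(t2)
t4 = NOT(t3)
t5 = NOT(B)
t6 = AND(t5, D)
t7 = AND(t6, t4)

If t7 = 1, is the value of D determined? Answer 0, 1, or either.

1

t7 = AND(t6, t4) must be 1, so both t6 = 1 and t4 = 1.
t6 = AND(t5, D) must be 1, so both t5 = 1 and D = 1.
t4 = NOT(t3) must be 1, so t3 = 0.
Every assignment with t7 = 1 has D = 1; there are 2 such assignment(s).
  A=1, B=0, C=0, D=1
  A=1, B=0, C=1, D=1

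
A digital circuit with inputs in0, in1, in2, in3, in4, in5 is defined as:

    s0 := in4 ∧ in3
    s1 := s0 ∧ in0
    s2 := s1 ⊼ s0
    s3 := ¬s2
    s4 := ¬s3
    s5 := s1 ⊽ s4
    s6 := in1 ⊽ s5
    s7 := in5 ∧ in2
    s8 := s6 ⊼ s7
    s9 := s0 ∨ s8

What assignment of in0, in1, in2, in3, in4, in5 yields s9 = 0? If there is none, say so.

s9 = s0 ∨ s8 must be 0, so both s0 = 0 and s8 = 0.
Check with in0=0, in1=0, in2=1, in3=1, in4=0, in5=1:
s0 = in4 ∧ in3 = 0 ∧ 1 = 0
s1 = s0 ∧ in0 = 0 ∧ 0 = 0
s2 = s1 ⊼ s0 = 0 ⊼ 0 = 1
s3 = ¬s2 = ¬1 = 0
s4 = ¬s3 = ¬0 = 1
s5 = s1 ⊽ s4 = 0 ⊽ 1 = 0
s6 = in1 ⊽ s5 = 0 ⊽ 0 = 1
s7 = in5 ∧ in2 = 1 ∧ 1 = 1
s8 = s6 ⊼ s7 = 1 ⊼ 1 = 0
s9 = s0 ∨ s8 = 0 ∨ 0 = 0
So s9 = 0 as required.

in0=0, in1=0, in2=1, in3=1, in4=0, in5=1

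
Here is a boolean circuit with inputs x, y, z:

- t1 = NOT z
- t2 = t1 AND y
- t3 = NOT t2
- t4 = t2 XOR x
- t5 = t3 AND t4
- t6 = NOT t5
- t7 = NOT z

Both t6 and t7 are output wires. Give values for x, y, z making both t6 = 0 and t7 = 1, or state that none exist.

Check with x=1, y=0, z=0:
t1 = NOT z = NOT 0 = 1
t2 = t1 AND y = 1 AND 0 = 0
t3 = NOT t2 = NOT 0 = 1
t4 = t2 XOR x = 0 XOR 1 = 1
t5 = t3 AND t4 = 1 AND 1 = 1
t6 = NOT t5 = NOT 1 = 0
t7 = NOT z = NOT 0 = 1
So t6 = 0 and t7 = 1.

x=1, y=0, z=0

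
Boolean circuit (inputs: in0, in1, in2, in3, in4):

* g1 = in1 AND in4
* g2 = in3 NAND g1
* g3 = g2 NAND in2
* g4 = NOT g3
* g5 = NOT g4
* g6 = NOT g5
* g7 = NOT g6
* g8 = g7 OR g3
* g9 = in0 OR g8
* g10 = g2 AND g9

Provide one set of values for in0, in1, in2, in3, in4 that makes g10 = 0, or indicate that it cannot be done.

g10 = g2 AND g9 must be 0, so at least one of g2, g9 is 0.
Check with in0=0 in1=1 in2=1 in3=0 in4=1:
g1 = in1 AND in4 = 1 AND 1 = 1
g2 = in3 NAND g1 = 0 NAND 1 = 1
g3 = g2 NAND in2 = 1 NAND 1 = 0
g4 = NOT g3 = NOT 0 = 1
g5 = NOT g4 = NOT 1 = 0
g6 = NOT g5 = NOT 0 = 1
g7 = NOT g6 = NOT 1 = 0
g8 = g7 OR g3 = 0 OR 0 = 0
g9 = in0 OR g8 = 0 OR 0 = 0
g10 = g2 AND g9 = 1 AND 0 = 0
So g10 = 0 as required.

in0=0 in1=1 in2=1 in3=0 in4=1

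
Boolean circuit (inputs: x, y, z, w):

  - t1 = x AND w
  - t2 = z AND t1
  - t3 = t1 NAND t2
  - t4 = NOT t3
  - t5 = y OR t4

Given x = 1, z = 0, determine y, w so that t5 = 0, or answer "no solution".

y=0, w=1

Check with x = 1, z = 0 and y=0, w=1:
t1 = x AND w = 1 AND 1 = 1
t2 = z AND t1 = 0 AND 1 = 0
t3 = t1 NAND t2 = 1 NAND 0 = 1
t4 = NOT t3 = NOT 1 = 0
t5 = y OR t4 = 0 OR 0 = 0
So t5 = 0.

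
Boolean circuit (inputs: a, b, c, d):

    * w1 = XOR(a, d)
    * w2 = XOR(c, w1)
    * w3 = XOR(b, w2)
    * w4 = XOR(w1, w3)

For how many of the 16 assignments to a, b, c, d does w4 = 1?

w4 = XOR(w1, w3) must be 1, so w1 and w3 differ.
Enumerating the 16 input combinations, 8 give w4 = 1 and 8 give w4 = 0.

8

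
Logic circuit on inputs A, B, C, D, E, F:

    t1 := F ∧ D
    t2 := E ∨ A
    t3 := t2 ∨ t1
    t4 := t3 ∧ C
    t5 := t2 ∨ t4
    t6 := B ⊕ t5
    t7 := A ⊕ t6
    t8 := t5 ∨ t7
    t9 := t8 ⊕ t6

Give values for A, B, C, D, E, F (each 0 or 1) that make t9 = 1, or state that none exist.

t9 = t8 ⊕ t6 must be 1, so t8 and t6 differ.
Check with A=1 B=1 C=1 D=0 E=0 F=1:
t1 = F ∧ D = 1 ∧ 0 = 0
t2 = E ∨ A = 0 ∨ 1 = 1
t3 = t2 ∨ t1 = 1 ∨ 0 = 1
t4 = t3 ∧ C = 1 ∧ 1 = 1
t5 = t2 ∨ t4 = 1 ∨ 1 = 1
t6 = B ⊕ t5 = 1 ⊕ 1 = 0
t7 = A ⊕ t6 = 1 ⊕ 0 = 1
t8 = t5 ∨ t7 = 1 ∨ 1 = 1
t9 = t8 ⊕ t6 = 1 ⊕ 0 = 1
So t9 = 1 as required.

A=1 B=1 C=1 D=0 E=0 F=1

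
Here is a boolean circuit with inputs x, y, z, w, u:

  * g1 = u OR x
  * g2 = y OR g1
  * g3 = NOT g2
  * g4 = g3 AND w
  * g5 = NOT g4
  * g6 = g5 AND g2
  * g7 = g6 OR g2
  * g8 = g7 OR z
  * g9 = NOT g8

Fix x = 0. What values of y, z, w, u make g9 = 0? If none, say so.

g9 = NOT g8 must be 0, so g8 = 1.
g8 = g7 OR z must be 1, so at least one of g7, z is 1.
Check with x = 0 and y=1, z=1, w=1, u=1:
g1 = u OR x = 1 OR 0 = 1
g2 = y OR g1 = 1 OR 1 = 1
g3 = NOT g2 = NOT 1 = 0
g4 = g3 AND w = 0 AND 1 = 0
g5 = NOT g4 = NOT 0 = 1
g6 = g5 AND g2 = 1 AND 1 = 1
g7 = g6 OR g2 = 1 OR 1 = 1
g8 = g7 OR z = 1 OR 1 = 1
g9 = NOT g8 = NOT 1 = 0
So g9 = 0.

y=1 z=1 w=1 u=1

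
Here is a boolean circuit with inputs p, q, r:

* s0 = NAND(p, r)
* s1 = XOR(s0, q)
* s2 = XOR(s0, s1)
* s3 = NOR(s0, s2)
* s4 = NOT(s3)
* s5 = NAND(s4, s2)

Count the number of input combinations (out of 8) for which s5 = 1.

4

s5 = NAND(s4, s2) must be 1, so at least one of s4, s2 is 0.
Satisfying assignments:
  p=0, q=0, r=0
  p=0, q=0, r=1
  p=1, q=0, r=0
  p=1, q=0, r=1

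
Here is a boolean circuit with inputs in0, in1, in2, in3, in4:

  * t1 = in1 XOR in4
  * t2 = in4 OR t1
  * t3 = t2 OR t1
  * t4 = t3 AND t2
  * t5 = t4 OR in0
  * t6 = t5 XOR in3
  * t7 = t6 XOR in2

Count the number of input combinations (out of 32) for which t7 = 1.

t7 = t6 XOR in2 must be 1, so t6 and in2 differ.
Enumerating the 32 input combinations, 16 give t7 = 1 and 16 give t7 = 0.

16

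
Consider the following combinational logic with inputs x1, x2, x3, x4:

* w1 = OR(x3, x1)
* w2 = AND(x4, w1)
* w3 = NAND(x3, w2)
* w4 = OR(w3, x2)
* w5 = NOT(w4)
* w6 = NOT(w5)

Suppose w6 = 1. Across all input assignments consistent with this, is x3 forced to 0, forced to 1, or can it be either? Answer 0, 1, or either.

Both values of x3 occur among assignments with w6 = 1:
  x3=0: x1=0, x2=0, x3=0, x4=0
  x3=1: x1=0, x2=0, x3=1, x4=0

either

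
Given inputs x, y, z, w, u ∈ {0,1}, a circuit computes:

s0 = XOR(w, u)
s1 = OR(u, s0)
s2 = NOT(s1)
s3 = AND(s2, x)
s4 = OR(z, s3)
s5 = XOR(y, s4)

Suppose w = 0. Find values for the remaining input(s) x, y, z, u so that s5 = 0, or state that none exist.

x=0, y=0, z=0, u=0

s5 = XOR(y, s4) must be 0, so y and s4 are equal.
Check with w = 0 and x=0, y=0, z=0, u=0:
s0 = XOR(w, u) = XOR(0, 0) = 0
s1 = OR(u, s0) = OR(0, 0) = 0
s2 = NOT(s1) = NOT 0 = 1
s3 = AND(s2, x) = AND(1, 0) = 0
s4 = OR(z, s3) = OR(0, 0) = 0
s5 = XOR(y, s4) = XOR(0, 0) = 0
So s5 = 0.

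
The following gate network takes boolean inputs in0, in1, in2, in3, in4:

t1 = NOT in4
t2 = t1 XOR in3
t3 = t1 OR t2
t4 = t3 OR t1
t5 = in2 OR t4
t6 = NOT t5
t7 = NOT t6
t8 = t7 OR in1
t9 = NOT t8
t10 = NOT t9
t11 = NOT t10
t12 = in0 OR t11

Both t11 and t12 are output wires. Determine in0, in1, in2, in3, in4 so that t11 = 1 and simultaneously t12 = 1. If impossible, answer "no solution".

in0=0, in1=0, in2=0, in3=0, in4=1

Check with in0=0, in1=0, in2=0, in3=0, in4=1:
t1 = NOT in4 = NOT 1 = 0
t2 = t1 XOR in3 = 0 XOR 0 = 0
t3 = t1 OR t2 = 0 OR 0 = 0
t4 = t3 OR t1 = 0 OR 0 = 0
t5 = in2 OR t4 = 0 OR 0 = 0
t6 = NOT t5 = NOT 0 = 1
t7 = NOT t6 = NOT 1 = 0
t8 = t7 OR in1 = 0 OR 0 = 0
t9 = NOT t8 = NOT 0 = 1
t10 = NOT t9 = NOT 1 = 0
t11 = NOT t10 = NOT 0 = 1
t12 = in0 OR t11 = 0 OR 1 = 1
So t11 = 1 and t12 = 1.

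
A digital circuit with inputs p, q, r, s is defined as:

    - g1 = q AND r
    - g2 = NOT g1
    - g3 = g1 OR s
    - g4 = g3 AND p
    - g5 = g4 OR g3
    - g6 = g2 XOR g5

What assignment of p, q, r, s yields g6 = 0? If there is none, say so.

p=1, q=0, r=0, s=1

g6 = g2 XOR g5 must be 0, so g2 and g5 are equal.
Check with p=1, q=0, r=0, s=1:
g1 = q AND r = 0 AND 0 = 0
g2 = NOT g1 = NOT 0 = 1
g3 = g1 OR s = 0 OR 1 = 1
g4 = g3 AND p = 1 AND 1 = 1
g5 = g4 OR g3 = 1 OR 1 = 1
g6 = g2 XOR g5 = 1 XOR 1 = 0
So g6 = 0 as required.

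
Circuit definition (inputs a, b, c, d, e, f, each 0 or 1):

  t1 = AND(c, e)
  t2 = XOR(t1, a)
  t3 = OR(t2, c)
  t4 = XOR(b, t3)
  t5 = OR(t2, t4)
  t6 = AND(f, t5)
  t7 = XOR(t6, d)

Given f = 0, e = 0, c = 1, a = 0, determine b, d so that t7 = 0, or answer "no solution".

b=0, d=0

Check with f = 0, e = 0, c = 1, a = 0 and b=0, d=0:
t1 = AND(c, e) = AND(1, 0) = 0
t2 = XOR(t1, a) = XOR(0, 0) = 0
t3 = OR(t2, c) = OR(0, 1) = 1
t4 = XOR(b, t3) = XOR(0, 1) = 1
t5 = OR(t2, t4) = OR(0, 1) = 1
t6 = AND(f, t5) = AND(0, 1) = 0
t7 = XOR(t6, d) = XOR(0, 0) = 0
So t7 = 0.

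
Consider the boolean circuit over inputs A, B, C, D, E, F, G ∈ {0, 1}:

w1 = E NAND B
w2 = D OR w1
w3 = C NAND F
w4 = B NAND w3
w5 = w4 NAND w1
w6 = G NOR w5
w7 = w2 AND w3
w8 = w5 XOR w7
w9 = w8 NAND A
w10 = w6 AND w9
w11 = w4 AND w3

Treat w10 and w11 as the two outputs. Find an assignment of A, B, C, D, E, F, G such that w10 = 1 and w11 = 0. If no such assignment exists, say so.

A=0 B=0 C=1 D=0 E=1 F=1 G=0

Check with A=0 B=0 C=1 D=0 E=1 F=1 G=0:
w1 = E NAND B = 1 NAND 0 = 1
w2 = D OR w1 = 0 OR 1 = 1
w3 = C NAND F = 1 NAND 1 = 0
w4 = B NAND w3 = 0 NAND 0 = 1
w5 = w4 NAND w1 = 1 NAND 1 = 0
w6 = G NOR w5 = 0 NOR 0 = 1
w7 = w2 AND w3 = 1 AND 0 = 0
w8 = w5 XOR w7 = 0 XOR 0 = 0
w9 = w8 NAND A = 0 NAND 0 = 1
w10 = w6 AND w9 = 1 AND 1 = 1
w11 = w4 AND w3 = 1 AND 0 = 0
So w10 = 1 and w11 = 0.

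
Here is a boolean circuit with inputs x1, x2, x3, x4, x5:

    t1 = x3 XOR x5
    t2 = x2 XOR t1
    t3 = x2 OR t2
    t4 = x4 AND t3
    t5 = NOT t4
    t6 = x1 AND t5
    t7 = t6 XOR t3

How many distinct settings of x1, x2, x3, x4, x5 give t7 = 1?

t7 = t6 XOR t3 must be 1, so t6 and t3 differ.
Enumerating the 32 input combinations, 22 give t7 = 1 and 10 give t7 = 0.

22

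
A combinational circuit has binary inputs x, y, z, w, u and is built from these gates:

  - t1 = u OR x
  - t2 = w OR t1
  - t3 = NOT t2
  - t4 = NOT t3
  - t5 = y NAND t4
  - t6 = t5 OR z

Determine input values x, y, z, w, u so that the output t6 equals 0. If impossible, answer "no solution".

x=1 y=1 z=0 w=0 u=0

Check with x=1 y=1 z=0 w=0 u=0:
t1 = u OR x = 0 OR 1 = 1
t2 = w OR t1 = 0 OR 1 = 1
t3 = NOT t2 = NOT 1 = 0
t4 = NOT t3 = NOT 0 = 1
t5 = y NAND t4 = 1 NAND 1 = 0
t6 = t5 OR z = 0 OR 0 = 0
So t6 = 0 as required.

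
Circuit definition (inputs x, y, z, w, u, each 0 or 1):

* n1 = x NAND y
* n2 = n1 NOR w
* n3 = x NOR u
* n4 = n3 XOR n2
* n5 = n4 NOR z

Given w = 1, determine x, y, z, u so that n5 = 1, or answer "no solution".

Check with w = 1 and x=1, y=0, z=0, u=0:
n1 = x NAND y = 1 NAND 0 = 1
n2 = n1 NOR w = 1 NOR 1 = 0
n3 = x NOR u = 1 NOR 0 = 0
n4 = n3 XOR n2 = 0 XOR 0 = 0
n5 = n4 NOR z = 0 NOR 0 = 1
So n5 = 1.

x=1 y=0 z=0 u=0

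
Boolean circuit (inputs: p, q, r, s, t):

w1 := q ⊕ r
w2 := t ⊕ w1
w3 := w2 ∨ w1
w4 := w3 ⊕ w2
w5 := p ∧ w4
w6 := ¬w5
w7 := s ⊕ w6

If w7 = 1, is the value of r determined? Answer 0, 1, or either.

Both values of r occur among assignments with w7 = 1:
  r=0: p=0, q=0, r=0, s=0, t=0
  r=1: p=0, q=0, r=1, s=0, t=0

either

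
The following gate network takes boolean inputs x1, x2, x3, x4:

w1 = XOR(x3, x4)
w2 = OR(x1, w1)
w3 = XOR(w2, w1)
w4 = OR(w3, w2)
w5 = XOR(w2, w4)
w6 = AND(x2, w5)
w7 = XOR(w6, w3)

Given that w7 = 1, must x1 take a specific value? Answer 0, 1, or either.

1

w7 = XOR(w6, w3) must be 1, so w6 and w3 differ.
Every assignment with w7 = 1 has x1 = 1; there are 4 such assignment(s).
  x1=1, x2=0, x3=0, x4=0
  x1=1, x2=0, x3=1, x4=1
  x1=1, x2=1, x3=0, x4=0
  x1=1, x2=1, x3=1, x4=1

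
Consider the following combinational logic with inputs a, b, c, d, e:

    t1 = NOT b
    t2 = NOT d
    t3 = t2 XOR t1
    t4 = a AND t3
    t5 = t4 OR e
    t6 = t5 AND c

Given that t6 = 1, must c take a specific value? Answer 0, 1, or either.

t6 = t5 AND c must be 1, so both t5 = 1 and c = 1.
t5 = t4 OR e must be 1, so at least one of t4, e is 1.
Every assignment with t6 = 1 has c = 1; there are 10 such assignment(s).

1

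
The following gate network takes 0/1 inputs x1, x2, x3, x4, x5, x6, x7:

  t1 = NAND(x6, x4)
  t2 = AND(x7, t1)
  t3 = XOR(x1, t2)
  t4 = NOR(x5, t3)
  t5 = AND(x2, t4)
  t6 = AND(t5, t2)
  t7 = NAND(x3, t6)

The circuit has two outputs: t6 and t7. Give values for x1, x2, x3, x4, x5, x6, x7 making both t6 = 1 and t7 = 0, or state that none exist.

Check with x1=1 x2=1 x3=1 x4=1 x5=0 x6=0 x7=1:
t1 = NAND(x6, x4) = NAND(0, 1) = 1
t2 = AND(x7, t1) = AND(1, 1) = 1
t3 = XOR(x1, t2) = XOR(1, 1) = 0
t4 = NOR(x5, t3) = NOR(0, 0) = 1
t5 = AND(x2, t4) = AND(1, 1) = 1
t6 = AND(t5, t2) = AND(1, 1) = 1
t7 = NAND(x3, t6) = NAND(1, 1) = 0
So t6 = 1 and t7 = 0.

x1=1 x2=1 x3=1 x4=1 x5=0 x6=0 x7=1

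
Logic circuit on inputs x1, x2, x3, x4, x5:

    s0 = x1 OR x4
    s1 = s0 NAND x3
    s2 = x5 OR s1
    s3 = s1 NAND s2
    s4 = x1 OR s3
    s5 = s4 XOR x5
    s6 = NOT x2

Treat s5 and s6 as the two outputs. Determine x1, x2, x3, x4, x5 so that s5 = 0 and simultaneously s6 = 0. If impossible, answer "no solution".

x1=0, x2=1, x3=0, x4=0, x5=0

Check with x1=0, x2=1, x3=0, x4=0, x5=0:
s0 = x1 OR x4 = 0 OR 0 = 0
s1 = s0 NAND x3 = 0 NAND 0 = 1
s2 = x5 OR s1 = 0 OR 1 = 1
s3 = s1 NAND s2 = 1 NAND 1 = 0
s4 = x1 OR s3 = 0 OR 0 = 0
s5 = s4 XOR x5 = 0 XOR 0 = 0
s6 = NOT x2 = NOT 1 = 0
So s5 = 0 and s6 = 0.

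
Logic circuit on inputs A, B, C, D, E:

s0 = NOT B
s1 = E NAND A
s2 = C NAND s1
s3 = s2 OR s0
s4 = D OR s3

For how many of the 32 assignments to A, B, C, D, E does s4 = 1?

29

s4 = D OR s3 must be 1, so at least one of D, s3 is 1.
Enumerating the 32 input combinations, 29 give s4 = 1 and 3 give s4 = 0.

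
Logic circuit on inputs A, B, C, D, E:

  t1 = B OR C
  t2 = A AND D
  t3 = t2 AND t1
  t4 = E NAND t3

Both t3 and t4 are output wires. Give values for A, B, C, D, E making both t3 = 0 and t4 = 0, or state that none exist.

Across all 32 input combinations, none give both t3 = 0 and t4 = 0.

no solution exists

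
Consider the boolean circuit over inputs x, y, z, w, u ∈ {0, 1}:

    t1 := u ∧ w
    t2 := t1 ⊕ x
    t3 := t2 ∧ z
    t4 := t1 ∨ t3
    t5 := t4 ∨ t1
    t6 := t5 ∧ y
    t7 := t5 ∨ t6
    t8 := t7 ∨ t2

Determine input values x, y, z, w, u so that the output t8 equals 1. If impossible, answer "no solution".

t8 = t7 ∨ t2 must be 1, so at least one of t7, t2 is 1.
Check with x=1, y=0, z=0, w=1, u=0:
t1 = u ∧ w = 0 ∧ 1 = 0
t2 = t1 ⊕ x = 0 ⊕ 1 = 1
t3 = t2 ∧ z = 1 ∧ 0 = 0
t4 = t1 ∨ t3 = 0 ∨ 0 = 0
t5 = t4 ∨ t1 = 0 ∨ 0 = 0
t6 = t5 ∧ y = 0 ∧ 0 = 0
t7 = t5 ∨ t6 = 0 ∨ 0 = 0
t8 = t7 ∨ t2 = 0 ∨ 1 = 1
So t8 = 1 as required.

x=1, y=0, z=0, w=1, u=0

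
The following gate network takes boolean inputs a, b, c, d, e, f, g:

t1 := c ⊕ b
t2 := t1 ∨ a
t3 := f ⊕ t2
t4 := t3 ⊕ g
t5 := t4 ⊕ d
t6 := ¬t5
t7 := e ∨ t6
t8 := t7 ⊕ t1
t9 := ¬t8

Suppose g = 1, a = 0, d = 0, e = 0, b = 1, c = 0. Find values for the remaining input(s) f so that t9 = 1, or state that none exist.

f=0

t9 = ¬t8 must be 1, so t8 = 0.
Check with g = 1, a = 0, d = 0, e = 0, b = 1, c = 0 and f=0:
t1 = c ⊕ b = 0 ⊕ 1 = 1
t2 = t1 ∨ a = 1 ∨ 0 = 1
t3 = f ⊕ t2 = 0 ⊕ 1 = 1
t4 = t3 ⊕ g = 1 ⊕ 1 = 0
t5 = t4 ⊕ d = 0 ⊕ 0 = 0
t6 = ¬t5 = ¬0 = 1
t7 = e ∨ t6 = 0 ∨ 1 = 1
t8 = t7 ⊕ t1 = 1 ⊕ 1 = 0
t9 = ¬t8 = ¬0 = 1
So t9 = 1.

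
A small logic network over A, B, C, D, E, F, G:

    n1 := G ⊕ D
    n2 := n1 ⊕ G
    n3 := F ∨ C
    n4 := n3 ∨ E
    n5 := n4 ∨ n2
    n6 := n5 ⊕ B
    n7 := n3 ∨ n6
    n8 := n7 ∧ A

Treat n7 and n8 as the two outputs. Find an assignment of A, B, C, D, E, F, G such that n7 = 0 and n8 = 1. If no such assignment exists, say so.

Across all 128 input combinations, none give both n7 = 0 and n8 = 1.

no solution exists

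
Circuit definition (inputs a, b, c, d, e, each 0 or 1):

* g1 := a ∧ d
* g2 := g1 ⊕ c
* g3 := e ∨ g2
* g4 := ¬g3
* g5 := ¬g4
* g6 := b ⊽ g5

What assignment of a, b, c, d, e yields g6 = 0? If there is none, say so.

g6 = b ⊽ g5 must be 0, so at least one of b, g5 is 1.
Check with a=1, b=1, c=0, d=1, e=0:
g1 = a ∧ d = 1 ∧ 1 = 1
g2 = g1 ⊕ c = 1 ⊕ 0 = 1
g3 = e ∨ g2 = 0 ∨ 1 = 1
g4 = ¬g3 = ¬1 = 0
g5 = ¬g4 = ¬0 = 1
g6 = b ⊽ g5 = 1 ⊽ 1 = 0
So g6 = 0 as required.

a=1, b=1, c=0, d=1, e=0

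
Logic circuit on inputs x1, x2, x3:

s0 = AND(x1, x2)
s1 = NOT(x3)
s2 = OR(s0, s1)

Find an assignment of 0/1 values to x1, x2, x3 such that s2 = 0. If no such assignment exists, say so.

Check with x1=1, x2=0, x3=1:
s0 = AND(x1, x2) = AND(1, 0) = 0
s1 = NOT(x3) = NOT 1 = 0
s2 = OR(s0, s1) = OR(0, 0) = 0
So s2 = 0 as required.

x1=1, x2=0, x3=1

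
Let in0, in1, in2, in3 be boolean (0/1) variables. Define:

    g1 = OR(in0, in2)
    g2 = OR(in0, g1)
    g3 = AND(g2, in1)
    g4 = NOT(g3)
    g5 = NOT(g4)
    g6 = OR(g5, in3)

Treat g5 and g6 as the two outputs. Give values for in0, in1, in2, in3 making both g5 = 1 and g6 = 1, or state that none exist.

Check with in0=1 in1=1 in2=1 in3=0:
g1 = OR(in0, in2) = OR(1, 1) = 1
g2 = OR(in0, g1) = OR(1, 1) = 1
g3 = AND(g2, in1) = AND(1, 1) = 1
g4 = NOT(g3) = NOT 1 = 0
g5 = NOT(g4) = NOT 0 = 1
g6 = OR(g5, in3) = OR(1, 0) = 1
So g5 = 1 and g6 = 1.

in0=1 in1=1 in2=1 in3=0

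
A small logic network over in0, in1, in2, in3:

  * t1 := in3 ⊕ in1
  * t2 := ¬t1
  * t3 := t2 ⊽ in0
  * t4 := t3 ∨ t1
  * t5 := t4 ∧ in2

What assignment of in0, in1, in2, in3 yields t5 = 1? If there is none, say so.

in0=1 in1=1 in2=1 in3=0

Check with in0=1 in1=1 in2=1 in3=0:
t1 = in3 ⊕ in1 = 0 ⊕ 1 = 1
t2 = ¬t1 = ¬1 = 0
t3 = t2 ⊽ in0 = 0 ⊽ 1 = 0
t4 = t3 ∨ t1 = 0 ∨ 1 = 1
t5 = t4 ∧ in2 = 1 ∧ 1 = 1
So t5 = 1 as required.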